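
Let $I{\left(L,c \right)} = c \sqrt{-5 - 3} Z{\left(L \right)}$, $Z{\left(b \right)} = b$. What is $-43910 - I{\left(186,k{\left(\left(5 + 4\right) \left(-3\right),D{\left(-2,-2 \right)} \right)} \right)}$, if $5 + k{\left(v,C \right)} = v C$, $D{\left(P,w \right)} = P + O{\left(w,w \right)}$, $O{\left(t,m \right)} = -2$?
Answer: $-43910 - 38316 i \sqrt{2} \approx -43910.0 - 54187.0 i$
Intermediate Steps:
$D{\left(P,w \right)} = -2 + P$ ($D{\left(P,w \right)} = P - 2 = -2 + P$)
$k{\left(v,C \right)} = -5 + C v$ ($k{\left(v,C \right)} = -5 + v C = -5 + C v$)
$I{\left(L,c \right)} = 2 i L c \sqrt{2}$ ($I{\left(L,c \right)} = c \sqrt{-5 - 3} L = c \sqrt{-8} L = c 2 i \sqrt{2} L = 2 i c \sqrt{2} L = 2 i L c \sqrt{2}$)
$-43910 - I{\left(186,k{\left(\left(5 + 4\right) \left(-3\right),D{\left(-2,-2 \right)} \right)} \right)} = -43910 - 2 i 186 \left(-5 + \left(-2 - 2\right) \left(5 + 4\right) \left(-3\right)\right) \sqrt{2} = -43910 - 2 i 186 \left(-5 - 4 \cdot 9 \left(-3\right)\right) \sqrt{2} = -43910 - 2 i 186 \left(-5 - -108\right) \sqrt{2} = -43910 - 2 i 186 \left(-5 + 108\right) \sqrt{2} = -43910 - 2 i 186 \cdot 103 \sqrt{2} = -43910 - 38316 i \sqrt{2}$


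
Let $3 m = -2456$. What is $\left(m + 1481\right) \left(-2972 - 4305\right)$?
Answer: $- \frac{14459399}{3} \approx -4.8198 \cdot 10^{6}$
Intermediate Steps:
$m = - \frac{2456}{3}$ ($m = \frac{1}{3} \left(-2456\right) = - \frac{2456}{3} \approx -818.67$)
$\left(m + 1481\right) \left(-2972 - 4305\right) = \left(- \frac{2456}{3} + 1481\right) \left(-2972 - 4305\right) = \frac{1987}{3} \left(-7277\right) = - \frac{14459399}{3}$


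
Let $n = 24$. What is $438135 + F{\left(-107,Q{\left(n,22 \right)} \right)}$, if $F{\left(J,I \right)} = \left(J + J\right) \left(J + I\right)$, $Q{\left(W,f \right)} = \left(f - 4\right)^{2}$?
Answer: $391697$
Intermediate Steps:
$Q{\left(W,f \right)} = \left(-4 + f\right)^{2}$
$F{\left(J,I \right)} = 2 J \left(I + J\right)$
$438135 + F{\left(-107,Q{\left(n,22 \right)} \right)} = 438135 + 2 \left(-107\right) \left(\left(-4 + 22\right)^{2} - 107\right) = 438135 + 2 \left(-107\right) \left(18^{2} - 107\right) = 438135 + 2 \left(-107\right) \left(324 - 107\right) = 438135 + 2 \left(-107\right) 217 = 438135 - 46438 = 391697$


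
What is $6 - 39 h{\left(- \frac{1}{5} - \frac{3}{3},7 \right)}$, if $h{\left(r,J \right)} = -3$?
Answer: $123$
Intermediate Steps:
$6 - 39 h{\left(- \frac{1}{5} - \frac{3}{3},7 \right)} = 6 - -117 = 6 + 117 = 123$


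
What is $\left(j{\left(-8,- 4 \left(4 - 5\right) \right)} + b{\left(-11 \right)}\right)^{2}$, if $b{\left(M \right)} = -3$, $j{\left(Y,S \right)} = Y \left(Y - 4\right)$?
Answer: $8649$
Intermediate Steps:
$j{\left(Y,S \right)} = Y \left(-4 + Y\right)$
$\left(j{\left(-8,- 4 \left(4 - 5\right) \right)} + b{\left(-11 \right)}\right)^{2} = \left(- 8 \left(-4 - 8\right) - 3\right)^{2} = \left(\left(-8\right) \left(-12\right) - 3\right)^{2} = \left(96 - 3\right)^{2} = 93^{2} = 8649$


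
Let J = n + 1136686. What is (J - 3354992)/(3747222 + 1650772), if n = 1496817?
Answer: -721489/5397994 ≈ -0.13366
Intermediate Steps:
J = 2633503 (J = 1496817 + 1136686 = 2633503)
(J - 3354992)/(3747222 + 1650772) = (2633503 - 3354992)/(3747222 + 1650772) = -721489/5397994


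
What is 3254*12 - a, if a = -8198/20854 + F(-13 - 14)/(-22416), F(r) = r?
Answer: 3042281455997/77910544 ≈ 39048.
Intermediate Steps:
a = -30533885/77910544 (a = -8198/20854 + (-13 - 14)/(-22416) = -8198*1/20854 - 27*(-1/22416) = -4099/10427 + 9/7472 = -30533885/77910544 ≈ -0.39191)
3254*12 - a = 3254*12 - 1*(-30533885/77910544) = 39048 + 30533885/77910544 = 3042281455997/77910544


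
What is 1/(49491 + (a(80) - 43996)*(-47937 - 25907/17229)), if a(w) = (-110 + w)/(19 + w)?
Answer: 568557/1199181335651927 ≈ 4.7412e-10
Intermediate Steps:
a(w) = (-110 + w)/(19 + w)
1/(49491 + (a(80) - 43996)*(-47937 - 25907/17229)) = 1/(49491 + ((-110 + 80)/(19 + 80) - 43996)*(-47937 - 25907/17229)) = 1/(49491 + (-30/99 - 43996)*(-47937 - 25907*1/17229)) = 1/(49491 + ((1/99)*(-30) - 43996)*(-47937 - 25907/17229)) = 1/(49491 + (-10/33 - 43996)*(-825932480/17229)) = 1/(49491 - 1451878/33*(-825932480/17229)) = 1/(49491 + 1199153197197440/568557) = 1/(1199181335651927/568557) = 568557/1199181335651927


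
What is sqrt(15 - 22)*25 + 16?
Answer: 16 + 25*I*sqrt(7) ≈ 16.0 + 66.144*I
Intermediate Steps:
sqrt(15 - 22)*25 + 16 = sqrt(-7)*25 + 16 = (I*sqrt(7))*25 + 16 = 25*I*sqrt(7) + 16 = 16 + 25*I*sqrt(7)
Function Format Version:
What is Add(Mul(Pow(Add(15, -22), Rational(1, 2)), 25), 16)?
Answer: Add(16, Mul(25, I, Pow(7, Rational(1, 2)))) ≈ Add(16.000, Mul(66.144, I))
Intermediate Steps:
Add(Mul(Pow(Add(15, -22), Rational(1, 2)), 25), 16) = Add(Mul(Pow(-7, Rational(1, 2)), 25), 16) = Add(Mul(Mul(I, Pow(7, Rational(1, 2))), 25), 16) = Add(Mul(25, I, Pow(7, Rational(1, 2))), 16) = Add(16, Mul(25, I, Pow(7, Rational(1, 2))))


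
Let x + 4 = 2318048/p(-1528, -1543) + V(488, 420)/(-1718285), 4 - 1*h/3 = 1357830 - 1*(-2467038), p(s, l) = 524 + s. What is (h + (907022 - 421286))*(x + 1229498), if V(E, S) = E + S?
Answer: -5816095205344627091472/431289535 ≈ -1.3485e+13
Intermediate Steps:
h = -11474592 (h = 12 - 3*(1357830 - 1*(-2467038)) = 12 - 3*(1357830 + 2467038) = 12 - 3*3824868 = 12 - 11474604 = -11474592)
x = -997492162968/431289535 (x = -4 + (2318048/(524 - 1528) + (488 + 420)/(-1718285)) = -4 + (2318048/(-1004) + 908*(-1/1718285)) = -4 + (2318048*(-1/1004) - 908/1718285) = -4 + (-579512/251 - 908/1718285) = -4 - 995767004828/431289535 = -997492162968/431289535 ≈ -2312.8)
(h + (907022 - 421286))*(x + 1229498) = (-11474592 + (907022 - 421286))*(-997492162968/431289535 + 1229498) = (-11474592 + 485736)*(529272128540462/431289535) = -10988856*529272128540462/431289535 = -5816095205344627091472/431289535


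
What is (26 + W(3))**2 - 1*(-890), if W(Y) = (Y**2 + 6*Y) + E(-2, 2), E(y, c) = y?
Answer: 3491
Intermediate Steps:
W(Y) = -2 + Y**2 + 6*Y (W(Y) = (Y**2 + 6*Y) - 2 = -2 + Y**2 + 6*Y)
(26 + W(3))**2 - 1*(-890) = (26 + (-2 + 3**2 + 6*3))**2 - 1*(-890) = (26 + (-2 + 9 + 18))**2 + 890 = (26 + 25)**2 + 890 = 51**2 + 890 = 2601 + 890 = 3491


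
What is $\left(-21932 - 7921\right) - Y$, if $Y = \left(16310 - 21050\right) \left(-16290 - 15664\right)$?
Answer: $-151491813$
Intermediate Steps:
$Y = 151461960$ ($Y = \left(-4740\right) \left(-31954\right) = 151461960$)
$\left(-21932 - 7921\right) - Y = \left(-21932 - 7921\right) - 151461960 = -29853 - 151461960 = -151491813$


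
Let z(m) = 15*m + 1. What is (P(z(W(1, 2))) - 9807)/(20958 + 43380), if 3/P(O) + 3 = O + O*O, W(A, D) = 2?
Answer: -1616520/10605047 ≈ -0.15243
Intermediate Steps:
z(m) = 1 + 15*m
P(O) = 3/(-3 + O + O**2) (P(O) = 3/(-3 + (O + O*O)) = 3/(-3 + (O + O**2)) = 3/(-3 + O + O**2))
(P(z(W(1, 2))) - 9807)/(20958 + 43380) = (3/(-3 + (1 + 15*2) + (1 + 15*2)**2) - 9807)/(20958 + 43380) = (3/(-3 + (1 + 30) + (1 + 30)**2) - 9807)/64338 = (3/(-3 + 31 + 31**2) - 9807)*(1/64338) = (3/(-3 + 31 + 961) - 9807)*(1/64338) = (3/989 - 9807)*(1/64338) = -9699120/989*1/64338 = -1616520/10605047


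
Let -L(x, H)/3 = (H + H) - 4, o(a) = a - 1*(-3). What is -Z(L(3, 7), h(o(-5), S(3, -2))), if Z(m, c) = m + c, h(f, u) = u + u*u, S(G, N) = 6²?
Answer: -1302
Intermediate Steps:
S(G, N) = 36
o(a) = 3 + a (o(a) = a + 3 = 3 + a)
L(x, H) = 12 - 6*H (L(x, H) = -3*((H + H) - 4) = -3*(2*H - 4) = -3*(-4 + 2*H) = 12 - 6*H)
h(f, u) = u + u²
Z(m, c) = c + m
-Z(L(3, 7), h(o(-5), S(3, -2))) = -(36*(1 + 36) + (12 - 6*7)) = -(36*37 + (12 - 42)) = -(1332 - 30) = -1*1302 = -1302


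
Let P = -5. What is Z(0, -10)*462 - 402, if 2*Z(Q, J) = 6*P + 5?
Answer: -6177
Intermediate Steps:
Z(Q, J) = -25/2 (Z(Q, J) = (6*(-5) + 5)/2 = (-30 + 5)/2 = (½)*(-25) = -25/2)
Z(0, -10)*462 - 402 = -25/2*462 - 402 = -5775 - 402 = -6177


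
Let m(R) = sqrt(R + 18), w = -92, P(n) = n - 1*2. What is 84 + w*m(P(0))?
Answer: -284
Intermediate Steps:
P(n) = -2 + n (P(n) = n - 2 = -2 + n)
m(R) = sqrt(18 + R)
84 + w*m(P(0)) = 84 - 92*sqrt(18 + (-2 + 0)) = 84 - 92*sqrt(18 - 2) = 84 - 92*sqrt(16) = 84 - 92*4 = 84 - 368 = -284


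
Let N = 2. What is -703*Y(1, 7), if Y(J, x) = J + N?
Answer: -2109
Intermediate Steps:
Y(J, x) = 2 + J (Y(J, x) = J + 2 = 2 + J)
-703*Y(1, 7) = -703*(2 + 1) = -703*3 = -2109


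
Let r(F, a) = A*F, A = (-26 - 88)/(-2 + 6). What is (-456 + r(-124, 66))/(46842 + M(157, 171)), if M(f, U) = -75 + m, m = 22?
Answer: 3078/46789 ≈ 0.065785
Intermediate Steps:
A = -57/2 (A = -114/4 = -114*1/4 = -57/2 ≈ -28.500)
r(F, a) = -57*F/2
M(f, U) = -53 (M(f, U) = -75 + 22 = -53)
(-456 + r(-124, 66))/(46842 + M(157, 171)) = (-456 - 57/2*(-124))/(46842 - 53) = (-456 + 3534)/46789 = 3078*(1/46789) = 3078/46789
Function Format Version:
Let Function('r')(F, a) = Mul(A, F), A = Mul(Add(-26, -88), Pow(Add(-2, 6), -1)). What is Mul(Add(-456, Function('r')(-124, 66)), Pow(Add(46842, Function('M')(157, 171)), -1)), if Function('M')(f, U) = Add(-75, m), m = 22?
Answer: Rational(3078, 46789) ≈ 0.065785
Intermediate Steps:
A = Rational(-57, 2) (A = Mul(-114, Pow(4, -1)) = Mul(-114, Rational(1, 4)) = Rational(-57, 2) ≈ -28.500)
Function('r')(F, a) = Mul(Rational(-57, 2), F)
Function('M')(f, U) = -53 (Function('M')(f, U) = Add(-75, 22) = -53)
Mul(Add(-456, Function('r')(-124, 66)), Pow(Add(46842, Function('M')(157, 171)), -1)) = Mul(Add(-456, Mul(Rational(-57, 2), -124)), Pow(Add(46842, -53), -1)) = Mul(Add(-456, 3534), Pow(46789, -1)) = Mul(3078, Rational(1, 46789)) = Rational(3078, 46789)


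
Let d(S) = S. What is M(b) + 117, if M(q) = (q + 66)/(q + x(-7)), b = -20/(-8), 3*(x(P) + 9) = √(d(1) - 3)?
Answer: 162864/1529 - 822*I*√2/1529 ≈ 106.52 - 0.76029*I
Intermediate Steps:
x(P) = -9 + I*√2/3 (x(P) = -9 + √(1 - 3)/3 = -9 + √(-2)/3 = -9 + (I*√2)/3 = -9 + I*√2/3)
b = 5/2 (b = -20*(-⅛) = 5/2 ≈ 2.5000)
M(q) = (66 + q)/(-9 + q + I*√2/3) (M(q) = (q + 66)/(q + (-9 + I*√2/3)) = (66 + q)/(-9 + q + I*√2/3))
M(b) + 117 = 3*(66 + 5/2)/(-27 + 3*(5/2) + I*√2) + 117 = 3*(137/2)/(-27 + 15/2 + I*√2) + 117 = 3*(137/2)/(-39/2 + I*√2) + 117 = 411/(2*(-39/2 + I*√2)) + 117 = 117 + 411/(2*(-39/2 + I*√2))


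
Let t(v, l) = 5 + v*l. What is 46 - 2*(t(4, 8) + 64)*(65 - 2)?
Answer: -12680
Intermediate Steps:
t(v, l) = 5 + l*v
46 - 2*(t(4, 8) + 64)*(65 - 2) = 46 - 2*((5 + 8*4) + 64)*(65 - 2) = 46 - 2*((5 + 32) + 64)*63 = 46 - 2*(37 + 64)*63 = 46 - 202*63 = 46 - 2*6363 = 46 - 12726 = -12680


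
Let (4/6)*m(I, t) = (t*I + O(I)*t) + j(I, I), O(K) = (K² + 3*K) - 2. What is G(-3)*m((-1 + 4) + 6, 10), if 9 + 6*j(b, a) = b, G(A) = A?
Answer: -5175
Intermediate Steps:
O(K) = -2 + K² + 3*K
j(b, a) = -3/2 + b/6
m(I, t) = -9/4 + I/4 + 3*I*t/2 + 3*t*(-2 + I² + 3*I)/2 (m(I, t) = 3*((t*I + (-2 + I² + 3*I)*t) + (-3/2 + I/6))/2 = 3*((I*t + t*(-2 + I² + 3*I)) + (-3/2 + I/6))/2 = 3*(-3/2 + I/6 + I*t + t*(-2 + I² + 3*I))/2 = -9/4 + I/4 + 3*I*t/2 + 3*t*(-2 + I² + 3*I)/2)
G(-3)*m((-1 + 4) + 6, 10) = -3*(-9/4 - 3*10 + ((-1 + 4) + 6)/4 + 6*((-1 + 4) + 6)*10 + (3/2)*10*((-1 + 4) + 6)²) = -3*(-9/4 - 30 + (3 + 6)/4 + 6*(3 + 6)*10 + (3/2)*10*(3 + 6)²) = -3*(-9/4 - 30 + (¼)*9 + 6*9*10 + (3/2)*10*9²) = -3*(-9/4 - 30 + 9/4 + 540 + (3/2)*10*81) = -3*(-9/4 - 30 + 9/4 + 540 + 1215) = -3*1725 = -5175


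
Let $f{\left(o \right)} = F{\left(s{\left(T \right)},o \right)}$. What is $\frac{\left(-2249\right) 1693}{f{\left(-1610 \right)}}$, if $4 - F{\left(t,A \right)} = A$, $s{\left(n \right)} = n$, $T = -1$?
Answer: $- \frac{3807557}{1614} \approx -2359.1$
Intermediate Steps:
$F{\left(t,A \right)} = 4 - A$
$f{\left(o \right)} = 4 - o$
$\frac{\left(-2249\right) 1693}{f{\left(-1610 \right)}} = \frac{\left(-2249\right) 1693}{4 - -1610} = - \frac{3807557}{4 + 1610} = - \frac{3807557}{1614}$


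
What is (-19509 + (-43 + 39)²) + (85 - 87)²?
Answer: -19489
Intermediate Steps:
(-19509 + (-43 + 39)²) + (85 - 87)² = (-19509 + (-4)²) + (-2)² = (-19509 + 16) + 4 = -19493 + 4 = -19489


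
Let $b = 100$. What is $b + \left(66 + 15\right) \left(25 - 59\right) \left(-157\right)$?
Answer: $432478$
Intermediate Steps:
$b + \left(66 + 15\right) \left(25 - 59\right) \left(-157\right) = 100 + \left(66 + 15\right) \left(25 - 59\right) \left(-157\right) = 100 + 81 \left(-34\right) \left(-157\right) = 100 - -432378 = 100 + 432378 = 432478$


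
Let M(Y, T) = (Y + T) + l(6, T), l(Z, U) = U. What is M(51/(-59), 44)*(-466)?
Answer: -2395706/59 ≈ -40605.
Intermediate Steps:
M(Y, T) = Y + 2*T (M(Y, T) = (Y + T) + T = (T + Y) + T = Y + 2*T)
M(51/(-59), 44)*(-466) = (51/(-59) + 2*44)*(-466) = (51*(-1/59) + 88)*(-466) = (-51/59 + 88)*(-466) = (5141/59)*(-466) = -2395706/59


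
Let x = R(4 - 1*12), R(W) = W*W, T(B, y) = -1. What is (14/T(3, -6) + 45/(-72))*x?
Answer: -936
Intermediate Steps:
R(W) = W**2
x = 64 (x = (4 - 1*12)**2 = (4 - 12)**2 = (-8)**2 = 64)
(14/T(3, -6) + 45/(-72))*x = (14/(-1) + 45/(-72))*64 = (14*(-1) + 45*(-1/72))*64 = (-14 - 5/8)*64 = -117/8*64 = -936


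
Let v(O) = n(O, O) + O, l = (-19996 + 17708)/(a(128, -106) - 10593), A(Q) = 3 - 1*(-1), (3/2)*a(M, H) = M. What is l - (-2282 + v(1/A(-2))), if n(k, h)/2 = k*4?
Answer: 287485693/126092 ≈ 2280.0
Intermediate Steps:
a(M, H) = 2*M/3
A(Q) = 4 (A(Q) = 3 + 1 = 4)
n(k, h) = 8*k (n(k, h) = 2*(k*4) = 2*(4*k) = 8*k)
l = 6864/31523 (l = (-19996 + 17708)/((⅔)*128 - 10593) = -2288/(256/3 - 10593) = -2288/(-31523/3) = -2288*(-3/31523) = 6864/31523 ≈ 0.21775)
v(O) = 9*O (v(O) = 8*O + O = 9*O)
l - (-2282 + v(1/A(-2))) = 6864/31523 - (-2282 + 9*(1/4)) = 6864/31523 - (-2282 + 9*(1*(¼))) = 6864/31523 - (-2282 + 9*(¼)) = 6864/31523 - (-2282 + 9/4) = 6864/31523 - 1*(-9119/4) = 6864/31523 + 9119/4 = 287485693/126092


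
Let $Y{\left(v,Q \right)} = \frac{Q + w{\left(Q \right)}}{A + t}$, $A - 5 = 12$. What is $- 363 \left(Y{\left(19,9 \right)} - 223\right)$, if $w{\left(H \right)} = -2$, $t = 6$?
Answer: $\frac{1859286}{23} \approx 80839.0$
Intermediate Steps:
$A = 17$ ($A = 5 + 12 = 17$)
$Y{\left(v,Q \right)} = - \frac{2}{23} + \frac{Q}{23}$ ($Y{\left(v,Q \right)} = \frac{Q - 2}{17 + 6} = \frac{-2 + Q}{23} = \left(-2 + Q\right) \frac{1}{23} = - \frac{2}{23} + \frac{Q}{23}$)
$- 363 \left(Y{\left(19,9 \right)} - 223\right) = - 363 \left(\left(- \frac{2}{23} + \frac{1}{23} \cdot 9\right) - 223\right) = - 363 \left(\left(- \frac{2}{23} + \frac{9}{23}\right) - 223\right) = - 363 \left(\frac{7}{23} - 223\right) = \left(-363\right) \left(- \frac{5122}{23}\right) = \frac{1859286}{23}$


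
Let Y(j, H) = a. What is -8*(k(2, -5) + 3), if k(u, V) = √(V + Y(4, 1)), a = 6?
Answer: -32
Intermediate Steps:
Y(j, H) = 6
k(u, V) = √(6 + V) (k(u, V) = √(V + 6) = √(6 + V))
-8*(k(2, -5) + 3) = -8*(√(6 - 5) + 3) = -8*(√1 + 3) = -8*(1 + 3) = -8*4 = -32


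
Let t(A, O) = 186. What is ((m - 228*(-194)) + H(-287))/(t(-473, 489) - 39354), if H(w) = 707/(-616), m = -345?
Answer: -3861955/3446784 ≈ -1.1205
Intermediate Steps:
H(w) = -101/88 (H(w) = 707*(-1/616) = -101/88)
((m - 228*(-194)) + H(-287))/(t(-473, 489) - 39354) = ((-345 - 228*(-194)) - 101/88)/(186 - 39354) = ((-345 + 44232) - 101/88)/(-39168) = (43887 - 101/88)*(-1/39168) = (3861955/88)*(-1/39168) = -3861955/3446784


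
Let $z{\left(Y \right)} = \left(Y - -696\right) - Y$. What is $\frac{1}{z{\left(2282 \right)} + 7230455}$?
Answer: $\frac{1}{7231151} \approx 1.3829 \cdot 10^{-7}$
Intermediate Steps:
$z{\left(Y \right)} = 696$ ($z{\left(Y \right)} = \left(Y + 696\right) - Y = \left(696 + Y\right) - Y = 696$)
$\frac{1}{z{\left(2282 \right)} + 7230455} = \frac{1}{696 + 7230455} = \frac{1}{7231151}$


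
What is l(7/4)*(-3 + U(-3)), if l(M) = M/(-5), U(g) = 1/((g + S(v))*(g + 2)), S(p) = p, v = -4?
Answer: 1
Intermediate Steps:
U(g) = 1/((-4 + g)*(2 + g)) (U(g) = 1/((g - 4)*(g + 2)) = 1/((-4 + g)*(2 + g)))
l(M) = -M/5 (l(M) = M*(-1/5) = -M/5)
l(7/4)*(-3 + U(-3)) = (-7/(5*4))*(-3 + 1/(-8 + (-3)**2 - 2*(-3))) = (-7/(5*4))*(-3 + 1/(-8 + 9 + 6)) = (-1/5*7/4)*(-3 + 1/7) = -7*(-3 + 1/7)/20 = -7/20*(-20/7) = 1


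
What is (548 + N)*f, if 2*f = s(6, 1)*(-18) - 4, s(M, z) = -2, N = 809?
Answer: 21712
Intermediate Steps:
f = 16 (f = (-2*(-18) - 4)/2 = (36 - 4)/2 = (½)*32 = 16)
(548 + N)*f = (548 + 809)*16 = 1357*16 = 21712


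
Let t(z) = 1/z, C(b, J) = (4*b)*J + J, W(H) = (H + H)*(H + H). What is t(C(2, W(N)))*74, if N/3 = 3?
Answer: 37/1458 ≈ 0.025377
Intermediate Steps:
N = 9 (N = 3*3 = 9)
W(H) = 4*H² (W(H) = (2*H)*(2*H) = 4*H²)
C(b, J) = J + 4*J*b (C(b, J) = 4*J*b + J = J + 4*J*b)
t(C(2, W(N)))*74 = 74/((4*9²)*(1 + 4*2)) = 74/((4*81)*(1 + 8)) = 74/(324*9) = 74/2916 = (1/2916)*74 = 37/1458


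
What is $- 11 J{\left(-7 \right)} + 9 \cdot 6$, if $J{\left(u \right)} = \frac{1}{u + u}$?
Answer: $\frac{767}{14} \approx 54.786$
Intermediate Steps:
$J{\left(u \right)} = \frac{1}{2 u}$
$- 11 J{\left(-7 \right)} + 9 \cdot 6 = - 11 \frac{1}{2 \left(-7\right)} + 9 \cdot 6 = - 11 \cdot \frac{1}{2} \left(- \frac{1}{7}\right) + 54 = \left(-11\right) \left(- \frac{1}{14}\right) + 54 = \frac{11}{14} + 54 = \frac{767}{14}$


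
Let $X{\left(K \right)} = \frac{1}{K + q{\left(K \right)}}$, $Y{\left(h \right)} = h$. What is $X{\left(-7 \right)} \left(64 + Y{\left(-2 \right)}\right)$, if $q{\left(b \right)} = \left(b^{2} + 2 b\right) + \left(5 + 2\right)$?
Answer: $\frac{62}{35} \approx 1.7714$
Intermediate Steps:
$q{\left(b \right)} = 7 + b^{2} + 2 b$ ($q{\left(b \right)} = \left(b^{2} + 2 b\right) + 7 = 7 + b^{2} + 2 b$)
$X{\left(K \right)} = \frac{1}{7 + K^{2} + 3 K}$ ($X{\left(K \right)} = \frac{1}{K + \left(7 + K^{2} + 2 K\right)} = \frac{1}{7 + K^{2} + 3 K}$)
$X{\left(-7 \right)} \left(64 + Y{\left(-2 \right)}\right) = \frac{64 - 2}{7 + \left(-7\right)^{2} + 3 \left(-7\right)} = \frac{1}{7 + 49 - 21} \cdot 62 = \frac{1}{35} \cdot 62 = \frac{62}{35}$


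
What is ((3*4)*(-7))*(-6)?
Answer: 504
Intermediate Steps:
((3*4)*(-7))*(-6) = (12*(-7))*(-6) = -84*(-6) = 504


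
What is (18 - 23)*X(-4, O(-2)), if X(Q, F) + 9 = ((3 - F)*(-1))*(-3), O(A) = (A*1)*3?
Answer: -90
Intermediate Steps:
O(A) = 3*A (O(A) = A*3 = 3*A)
X(Q, F) = -3*F (X(Q, F) = -9 + ((3 - F)*(-1))*(-3) = -9 + (-3 + F)*(-3) = -9 + (9 - 3*F) = -3*F)
(18 - 23)*X(-4, O(-2)) = (18 - 23)*(-9*(-2)) = -(-15)*(-6) = -5*18 = -90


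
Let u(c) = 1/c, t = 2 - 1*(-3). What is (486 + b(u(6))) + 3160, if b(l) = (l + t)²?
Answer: 132217/36 ≈ 3672.7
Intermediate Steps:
t = 5 (t = 2 + 3 = 5)
b(l) = (5 + l)² (b(l) = (l + 5)² = (5 + l)²)
(486 + b(u(6))) + 3160 = (486 + (5 + 1/6)²) + 3160 = (486 + (5 + ⅙)²) + 3160 = (486 + (31/6)²) + 3160 = (486 + 961/36) + 3160 = 18457/36 + 3160 = 132217/36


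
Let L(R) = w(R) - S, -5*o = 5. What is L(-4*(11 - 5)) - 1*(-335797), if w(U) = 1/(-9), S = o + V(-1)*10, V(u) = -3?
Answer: 3022451/9 ≈ 3.3583e+5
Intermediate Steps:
o = -1 (o = -⅕*5 = -1)
S = -31 (S = -1 - 3*10 = -1 - 30 = -31)
w(U) = -⅑
L(R) = 278/9 (L(R) = -⅑ - 1*(-31) = -⅑ + 31 = 278/9)
L(-4*(11 - 5)) - 1*(-335797) = 278/9 - 1*(-335797) = 278/9 + 335797 = 3022451/9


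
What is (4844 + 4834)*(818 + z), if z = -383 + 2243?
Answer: 25917684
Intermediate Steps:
z = 1860
(4844 + 4834)*(818 + z) = (4844 + 4834)*(818 + 1860) = 9678*2678 = 25917684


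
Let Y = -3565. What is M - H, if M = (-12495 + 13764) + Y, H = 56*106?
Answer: -8232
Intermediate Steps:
H = 5936
M = -2296 (M = (-12495 + 13764) - 3565 = 1269 - 3565 = -2296)
M - H = -2296 - 1*5936 = -2296 - 5936 = -8232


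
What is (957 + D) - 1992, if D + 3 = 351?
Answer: -687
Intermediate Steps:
D = 348 (D = -3 + 351 = 348)
(957 + D) - 1992 = (957 + 348) - 1992 = 1305 - 1992 = -687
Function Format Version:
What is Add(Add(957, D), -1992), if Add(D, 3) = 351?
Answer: -687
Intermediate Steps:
D = 348 (D = Add(-3, 351) = 348)
Add(Add(957, D), -1992) = Add(Add(957, 348), -1992) = Add(1305, -1992) = -687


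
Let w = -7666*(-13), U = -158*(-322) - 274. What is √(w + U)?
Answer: 2*√37565 ≈ 387.63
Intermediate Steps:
U = 50602 (U = 50876 - 274 = 50602)
w = 99658
√(w + U) = √(99658 + 50602) = √150260 = 2*√37565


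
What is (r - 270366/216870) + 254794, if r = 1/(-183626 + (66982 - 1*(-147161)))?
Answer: 281045825369818/1103036965 ≈ 2.5479e+5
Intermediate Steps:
r = 1/30517 (r = 1/(-183626 + (66982 + 147161)) = 1/(-183626 + 214143) = 1/30517 ≈ 3.2769e-5)
(r - 270366/216870) + 254794 = (1/30517 - 270366/216870) + 254794 = (1/30517 - 270366*1/216870) + 254794 = (1/30517 - 45061/36145) + 254794 = -1375090392/1103036965 + 254794 = 281045825369818/1103036965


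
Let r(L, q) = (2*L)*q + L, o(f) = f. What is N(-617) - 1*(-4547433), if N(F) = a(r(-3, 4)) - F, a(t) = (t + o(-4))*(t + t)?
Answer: 4549724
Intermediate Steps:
r(L, q) = L + 2*L*q (r(L, q) = 2*L*q + L = L + 2*L*q)
a(t) = 2*t*(-4 + t) (a(t) = (t - 4)*(t + t) = (-4 + t)*(2*t) = 2*t*(-4 + t))
N(F) = 1674 - F (N(F) = 2*(-3*(1 + 2*4))*(-4 - 3*(1 + 2*4)) - F = 2*(-3*(1 + 8))*(-4 - 3*(1 + 8)) - F = 2*(-3*9)*(-4 - 3*9) - F = 2*(-27)*(-4 - 27) - F = 2*(-27)*(-31) - F = 1674 - F)
N(-617) - 1*(-4547433) = (1674 - 1*(-617)) - 1*(-4547433) = (1674 + 617) + 4547433 = 2291 + 4547433 = 4549724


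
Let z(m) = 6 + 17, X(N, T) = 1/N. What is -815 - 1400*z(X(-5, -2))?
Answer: -33015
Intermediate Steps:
z(m) = 23
-815 - 1400*z(X(-5, -2)) = -815 - 1400*23 = -815 - 32200 = -33015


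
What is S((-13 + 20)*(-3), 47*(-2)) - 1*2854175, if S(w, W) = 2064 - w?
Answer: -2852090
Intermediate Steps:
S((-13 + 20)*(-3), 47*(-2)) - 1*2854175 = (2064 - (-13 + 20)*(-3)) - 1*2854175 = (2064 - 7*(-3)) - 2854175 = (2064 - 1*(-21)) - 2854175 = (2064 + 21) - 2854175 = 2085 - 2854175 = -2852090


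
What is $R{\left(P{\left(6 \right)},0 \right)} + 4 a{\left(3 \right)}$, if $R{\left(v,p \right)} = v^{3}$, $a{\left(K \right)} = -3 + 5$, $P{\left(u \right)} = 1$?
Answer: $9$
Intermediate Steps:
$a{\left(K \right)} = 2$
$R{\left(P{\left(6 \right)},0 \right)} + 4 a{\left(3 \right)} = 1^{3} + 4 \cdot 2 = 1 + 8 = 9$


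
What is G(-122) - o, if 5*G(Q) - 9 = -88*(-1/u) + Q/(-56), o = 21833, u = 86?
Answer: -131419969/6020 ≈ -21831.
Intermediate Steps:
G(Q) = 431/215 - Q/280 (G(Q) = 9/5 + (-88/((-1*86)) + Q/(-56))/5 = 9/5 + (-88/(-86) + Q*(-1/56))/5 = 9/5 + (-88*(-1/86) - Q/56)/5 = 9/5 + (44/43 - Q/56)/5 = 9/5 + (44/215 - Q/280) = 431/215 - Q/280)
G(-122) - o = (431/215 - 1/280*(-122)) - 1*21833 = (431/215 + 61/140) - 21833 = 14691/6020 - 21833 = -131419969/6020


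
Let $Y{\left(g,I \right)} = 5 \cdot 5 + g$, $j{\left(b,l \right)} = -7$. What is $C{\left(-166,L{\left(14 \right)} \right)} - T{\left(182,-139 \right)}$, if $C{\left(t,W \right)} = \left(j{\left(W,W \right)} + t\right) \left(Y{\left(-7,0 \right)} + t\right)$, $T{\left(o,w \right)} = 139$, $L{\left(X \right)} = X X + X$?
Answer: $25465$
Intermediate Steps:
$L{\left(X \right)} = X + X^{2}$ ($L{\left(X \right)} = X^{2} + X = X + X^{2}$)
$Y{\left(g,I \right)} = 25 + g$
$C{\left(t,W \right)} = \left(-7 + t\right) \left(18 + t\right)$ ($C{\left(t,W \right)} = \left(-7 + t\right) \left(\left(25 - 7\right) + t\right) = \left(-7 + t\right) \left(18 + t\right)$)
$C{\left(-166,L{\left(14 \right)} \right)} - T{\left(182,-139 \right)} = \left(-126 + \left(-166\right)^{2} + 11 \left(-166\right)\right) - 139 = \left(-126 + 27556 - 1826\right) - 139 = 25604 - 139 = 25465$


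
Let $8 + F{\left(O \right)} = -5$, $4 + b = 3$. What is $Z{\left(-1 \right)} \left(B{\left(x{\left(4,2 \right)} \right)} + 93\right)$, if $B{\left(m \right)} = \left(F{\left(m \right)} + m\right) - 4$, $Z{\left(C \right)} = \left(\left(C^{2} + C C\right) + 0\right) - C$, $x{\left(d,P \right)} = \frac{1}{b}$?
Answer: $225$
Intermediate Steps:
$b = -1$ ($b = -4 + 3 = -1$)
$x{\left(d,P \right)} = -1$ ($x{\left(d,P \right)} = \frac{1}{-1} = -1$)
$F{\left(O \right)} = -13$ ($F{\left(O \right)} = -8 - 5 = -13$)
$Z{\left(C \right)} = - C + 2 C^{2}$ ($Z{\left(C \right)} = \left(\left(C^{2} + C^{2}\right) + 0\right) - C = \left(2 C^{2} + 0\right) - C = 2 C^{2} - C = - C + 2 C^{2}$)
$B{\left(m \right)} = -17 + m$ ($B{\left(m \right)} = \left(-13 + m\right) - 4 = -17 + m$)
$Z{\left(-1 \right)} \left(B{\left(x{\left(4,2 \right)} \right)} + 93\right) = - (-1 + 2 \left(-1\right)) \left(\left(-17 - 1\right) + 93\right) = - (-1 - 2) \left(-18 + 93\right) = \left(-1\right) \left(-3\right) 75 = 3 \cdot 75 = 225$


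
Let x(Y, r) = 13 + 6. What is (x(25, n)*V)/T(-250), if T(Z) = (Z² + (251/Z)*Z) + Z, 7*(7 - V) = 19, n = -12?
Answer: 570/437507 ≈ 0.0013028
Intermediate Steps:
x(Y, r) = 19
V = 30/7 (V = 7 - ⅐*19 = 7 - 19/7 = 30/7 ≈ 4.2857)
T(Z) = 251 + Z + Z² (T(Z) = (Z² + 251) + Z = (251 + Z²) + Z = 251 + Z + Z²)
(x(25, n)*V)/T(-250) = (19*(30/7))/(251 - 250 + (-250)²) = 570/(7*(251 - 250 + 62500)) = (570/7)/62501 = (570/7)*(1/62501) = 570/437507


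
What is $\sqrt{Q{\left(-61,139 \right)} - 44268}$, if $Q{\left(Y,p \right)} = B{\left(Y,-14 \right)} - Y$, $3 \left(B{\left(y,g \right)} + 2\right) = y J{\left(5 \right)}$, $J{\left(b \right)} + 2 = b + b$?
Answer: $\frac{i \sqrt{399345}}{3} \approx 210.65 i$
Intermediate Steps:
$J{\left(b \right)} = -2 + 2 b$ ($J{\left(b \right)} = -2 + \left(b + b\right) = -2 + 2 b$)
$B{\left(y,g \right)} = -2 + \frac{8 y}{3}$ ($B{\left(y,g \right)} = -2 + \frac{y \left(-2 + 2 \cdot 5\right)}{3} = -2 + \frac{y \left(-2 + 10\right)}{3} = -2 + \frac{y 8}{3} = -2 + \frac{8 y}{3}$)
$Q{\left(Y,p \right)} = -2 + \frac{5 Y}{3}$ ($Q{\left(Y,p \right)} = \left(-2 + \frac{8 Y}{3}\right) - Y = -2 + \frac{5 Y}{3}$)
$\sqrt{Q{\left(-61,139 \right)} - 44268} = \sqrt{\left(-2 + \frac{5}{3} \left(-61\right)\right) - 44268} = \sqrt{\left(-2 - \frac{305}{3}\right) - 44268} = \sqrt{- \frac{311}{3} - 44268} = \sqrt{- \frac{133115}{3}} = \frac{i \sqrt{399345}}{3}$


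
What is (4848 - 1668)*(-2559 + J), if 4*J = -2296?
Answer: -9962940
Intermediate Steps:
J = -574 (J = (1/4)*(-2296) = -574)
(4848 - 1668)*(-2559 + J) = (4848 - 1668)*(-2559 - 574) = 3180*(-3133) = -9962940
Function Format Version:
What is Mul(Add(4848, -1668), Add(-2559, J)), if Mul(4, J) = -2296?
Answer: -9962940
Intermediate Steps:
J = -574 (J = Mul(Rational(1, 4), -2296) = -574)
Mul(Add(4848, -1668), Add(-2559, J)) = Mul(Add(4848, -1668), Add(-2559, -574)) = Mul(3180, -3133) = -9962940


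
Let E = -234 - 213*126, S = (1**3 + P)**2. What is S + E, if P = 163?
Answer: -176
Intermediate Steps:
S = 26896 (S = (1**3 + 163)**2 = (1 + 163)**2 = 164**2 = 26896)
E = -27072 (E = -234 - 26838 = -27072)
S + E = 26896 - 27072 = -176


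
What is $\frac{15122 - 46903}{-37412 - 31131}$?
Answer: $\frac{31781}{68543} \approx 0.46367$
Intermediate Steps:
$\frac{15122 - 46903}{-37412 - 31131} = - \frac{31781}{-68543} = \left(-31781\right) \left(- \frac{1}{68543}\right) = \frac{31781}{68543}$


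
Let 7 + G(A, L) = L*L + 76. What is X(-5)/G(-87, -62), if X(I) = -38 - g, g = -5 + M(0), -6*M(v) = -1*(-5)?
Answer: -193/23478 ≈ -0.0082205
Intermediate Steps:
M(v) = -⅚ (M(v) = -(-1)*(-5)/6 = -⅙*5 = -⅚)
G(A, L) = 69 + L² (G(A, L) = -7 + (L*L + 76) = -7 + (L² + 76) = -7 + (76 + L²) = 69 + L²)
g = -35/6 (g = -5 - ⅚ = -35/6 ≈ -5.8333)
X(I) = -193/6 (X(I) = -38 - 1*(-35/6) = -38 + 35/6 = -193/6)
X(-5)/G(-87, -62) = -193/(6*(69 + (-62)²)) = -193/(6*(69 + 3844)) = -193/6/3913 = -193/6*1/3913 = -193/23478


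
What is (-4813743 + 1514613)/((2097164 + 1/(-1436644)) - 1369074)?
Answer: -4739675319720/1046006129959 ≈ -4.5312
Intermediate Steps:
(-4813743 + 1514613)/((2097164 + 1/(-1436644)) - 1369074) = -3299130/((2097164 - 1/1436644) - 1369074) = -3299130/(3012878077615/1436644 - 1369074) = -3299130/1046006129959/1436644 = -3299130*1436644/1046006129959 = -4739675319720/1046006129959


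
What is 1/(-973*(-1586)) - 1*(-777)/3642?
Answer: 99921079/468354523 ≈ 0.21335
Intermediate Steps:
1/(-973*(-1586)) - 1*(-777)/3642 = -1/973*(-1/1586) + 777*(1/3642) = 1/1543178 + 259/1214 = 99921079/468354523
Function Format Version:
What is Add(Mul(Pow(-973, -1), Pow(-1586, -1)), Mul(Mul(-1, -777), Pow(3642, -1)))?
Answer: Rational(99921079, 468354523) ≈ 0.21335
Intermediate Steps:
Add(Mul(Pow(-973, -1), Pow(-1586, -1)), Mul(Mul(-1, -777), Pow(3642, -1))) = Add(Mul(Rational(-1, 973), Rational(-1, 1586)), Mul(777, Rational(1, 3642))) = Add(Rational(1, 1543178), Rational(259, 1214)) = Rational(99921079, 468354523)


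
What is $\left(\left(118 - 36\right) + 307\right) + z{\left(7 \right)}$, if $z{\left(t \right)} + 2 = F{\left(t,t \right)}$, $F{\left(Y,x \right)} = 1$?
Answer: $388$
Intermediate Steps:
$z{\left(t \right)} = -1$ ($z{\left(t \right)} = -2 + 1 = -1$)
$\left(\left(118 - 36\right) + 307\right) + z{\left(7 \right)} = \left(\left(118 - 36\right) + 307\right) - 1 = \left(82 + 307\right) - 1 = 389 - 1 = 388$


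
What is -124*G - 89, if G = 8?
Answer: -1081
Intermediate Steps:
-124*G - 89 = -124*8 - 89 = -992 - 89 = -1081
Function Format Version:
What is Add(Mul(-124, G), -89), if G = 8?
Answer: -1081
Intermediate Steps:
Add(Mul(-124, G), -89) = Add(Mul(-124, 8), -89) = Add(-992, -89) = -1081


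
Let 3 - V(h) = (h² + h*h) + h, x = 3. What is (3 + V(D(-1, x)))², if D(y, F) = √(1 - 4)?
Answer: (12 - I*√3)² ≈ 141.0 - 41.569*I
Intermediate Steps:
D(y, F) = I*√3 (D(y, F) = √(-3) = I*√3)
V(h) = 3 - h - 2*h² (V(h) = 3 - ((h² + h*h) + h) = 3 - ((h² + h²) + h) = 3 - (2*h² + h) = 3 - (h + 2*h²) = 3 + (-h - 2*h²) = 3 - h - 2*h²)
(3 + V(D(-1, x)))² = (3 + (3 - I*√3 - 2*(I*√3)²))² = (3 + (3 - I*√3 - 2*(-3)))² = (3 + (3 - I*√3 + 6))² = (3 + (9 - I*√3))² = (12 - I*√3)²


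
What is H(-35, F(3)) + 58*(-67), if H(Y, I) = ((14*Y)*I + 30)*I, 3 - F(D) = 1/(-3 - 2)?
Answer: -44038/5 ≈ -8807.6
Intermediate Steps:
F(D) = 16/5 (F(D) = 3 - 1/(-3 - 2) = 3 - 1/(-5) = 3 - 1*(-1/5) = 3 + 1/5 = 16/5)
H(Y, I) = I*(30 + 14*I*Y) (H(Y, I) = (14*I*Y + 30)*I = (30 + 14*I*Y)*I = I*(30 + 14*I*Y))
H(-35, F(3)) + 58*(-67) = 2*(16/5)*(15 + 7*(16/5)*(-35)) + 58*(-67) = 2*(16/5)*(15 - 784) - 3886 = 2*(16/5)*(-769) - 3886 = -24608/5 - 3886 = -44038/5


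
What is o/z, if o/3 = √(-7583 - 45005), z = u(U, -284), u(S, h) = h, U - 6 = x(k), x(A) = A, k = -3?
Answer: -3*I*√13147/142 ≈ -2.4224*I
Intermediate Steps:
U = 3 (U = 6 - 3 = 3)
z = -284
o = 6*I*√13147 (o = 3*√(-7583 - 45005) = 3*√(-52588) = 3*(2*I*√13147) = 6*I*√13147 ≈ 687.96*I)
o/z = (6*I*√13147)/(-284) = (6*I*√13147)*(-1/284) = -3*I*√13147/142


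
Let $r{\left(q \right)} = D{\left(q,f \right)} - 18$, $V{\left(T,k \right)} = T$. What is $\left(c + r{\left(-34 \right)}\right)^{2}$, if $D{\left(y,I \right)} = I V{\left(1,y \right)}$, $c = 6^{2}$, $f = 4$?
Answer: $484$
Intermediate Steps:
$c = 36$
$D{\left(y,I \right)} = I$ ($D{\left(y,I \right)} = I 1 = I$)
$r{\left(q \right)} = -14$ ($r{\left(q \right)} = 4 - 18 = -14$)
$\left(c + r{\left(-34 \right)}\right)^{2} = \left(36 - 14\right)^{2} = 22^{2} = 484$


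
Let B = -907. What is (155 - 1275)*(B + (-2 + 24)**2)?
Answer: 473760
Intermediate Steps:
(155 - 1275)*(B + (-2 + 24)**2) = (155 - 1275)*(-907 + (-2 + 24)**2) = -1120*(-907 + 22**2) = -1120*(-907 + 484) = -1120*(-423) = 473760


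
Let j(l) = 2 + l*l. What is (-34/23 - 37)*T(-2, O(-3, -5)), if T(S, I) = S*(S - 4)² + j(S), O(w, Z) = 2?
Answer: 58410/23 ≈ 2539.6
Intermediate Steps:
j(l) = 2 + l²
T(S, I) = 2 + S² + S*(-4 + S)² (T(S, I) = S*(S - 4)² + (2 + S²) = S*(-4 + S)² + (2 + S²) = 2 + S² + S*(-4 + S)²)
(-34/23 - 37)*T(-2, O(-3, -5)) = (-34/23 - 37)*(2 + (-2)² - 2*(-4 - 2)²) = (-34*1/23 - 37)*(2 + 4 - 2*(-6)²) = (-34/23 - 37)*(2 + 4 - 2*36) = -885*(2 + 4 - 72)/23 = -885/23*(-66) = 58410/23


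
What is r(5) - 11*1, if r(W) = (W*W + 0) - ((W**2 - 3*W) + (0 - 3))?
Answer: 7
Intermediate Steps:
r(W) = 3 + 3*W (r(W) = (W**2 + 0) - ((W**2 - 3*W) - 3) = W**2 - (-3 + W**2 - 3*W) = W**2 + (3 - W**2 + 3*W) = 3 + 3*W)
r(5) - 11*1 = (3 + 3*5) - 11*1 = (3 + 15) - 11 = 18 - 11 = 7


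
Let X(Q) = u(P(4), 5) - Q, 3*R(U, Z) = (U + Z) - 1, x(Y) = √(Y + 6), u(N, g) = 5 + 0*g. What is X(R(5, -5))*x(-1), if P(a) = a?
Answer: 16*√5/3 ≈ 11.926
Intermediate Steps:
u(N, g) = 5 (u(N, g) = 5 + 0 = 5)
x(Y) = √(6 + Y)
R(U, Z) = -⅓ + U/3 + Z/3 (R(U, Z) = ((U + Z) - 1)/3 = (-1 + U + Z)/3 = -⅓ + U/3 + Z/3)
X(Q) = 5 - Q
X(R(5, -5))*x(-1) = (5 - (-⅓ + (⅓)*5 + (⅓)*(-5)))*√(6 - 1) = (5 - (-⅓ + 5/3 - 5/3))*√5 = (5 - 1*(-⅓))*√5 = (5 + ⅓)*√5 = 16*√5/3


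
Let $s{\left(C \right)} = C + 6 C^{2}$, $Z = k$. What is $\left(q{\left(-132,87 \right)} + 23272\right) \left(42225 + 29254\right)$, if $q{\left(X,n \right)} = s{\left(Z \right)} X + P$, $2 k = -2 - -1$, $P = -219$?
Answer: $1638370159$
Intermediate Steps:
$k = - \frac{1}{2}$ ($k = \frac{-2 - -1}{2} = \frac{-2 + 1}{2} = \frac{1}{2} \left(-1\right) = - \frac{1}{2} \approx -0.5$)
$Z = - \frac{1}{2} \approx -0.5$
$q{\left(X,n \right)} = -219 + X$ ($q{\left(X,n \right)} = - \frac{1 + 6 \left(- \frac{1}{2}\right)}{2} X - 219 = - \frac{1 - 3}{2} X - 219 = \left(- \frac{1}{2}\right) \left(-2\right) X - 219 = 1 X - 219 = X - 219 = -219 + X$)
$\left(q{\left(-132,87 \right)} + 23272\right) \left(42225 + 29254\right) = \left(\left(-219 - 132\right) + 23272\right) \left(42225 + 29254\right) = \left(-351 + 23272\right) 71479 = 22921 \cdot 71479 = 1638370159$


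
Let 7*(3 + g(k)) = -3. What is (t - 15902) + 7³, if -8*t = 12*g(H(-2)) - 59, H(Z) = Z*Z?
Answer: -870603/56 ≈ -15546.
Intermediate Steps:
H(Z) = Z²
g(k) = -24/7 (g(k) = -3 + (⅐)*(-3) = -3 - 3/7 = -24/7)
t = 701/56 (t = -(12*(-24/7) - 59)/8 = -(-288/7 - 59)/8 = -⅛*(-701/7) = 701/56 ≈ 12.518)
(t - 15902) + 7³ = (701/56 - 15902) + 7³ = -889811/56 + 343 = -870603/56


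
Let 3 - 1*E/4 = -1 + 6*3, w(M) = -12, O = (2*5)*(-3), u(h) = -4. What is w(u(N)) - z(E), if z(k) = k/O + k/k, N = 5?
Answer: -223/15 ≈ -14.867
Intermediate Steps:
O = -30 (O = 10*(-3) = -30)
E = -56 (E = 12 - 4*(-1 + 6*3) = 12 - 4*(-1 + 18) = 12 - 4*17 = 12 - 68 = -56)
z(k) = 1 - k/30 (z(k) = k/(-30) + k/k = k*(-1/30) + 1 = -k/30 + 1 = 1 - k/30)
w(u(N)) - z(E) = -12 - (1 - 1/30*(-56)) = -12 - (1 + 28/15) = -12 - 1*43/15 = -12 - 43/15 = -223/15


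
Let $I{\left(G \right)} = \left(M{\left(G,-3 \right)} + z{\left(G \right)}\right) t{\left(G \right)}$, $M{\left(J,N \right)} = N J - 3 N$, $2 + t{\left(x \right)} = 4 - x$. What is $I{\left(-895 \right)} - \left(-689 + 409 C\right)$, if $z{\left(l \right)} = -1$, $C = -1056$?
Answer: $2848214$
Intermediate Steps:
$t{\left(x \right)} = 2 - x$ ($t{\left(x \right)} = -2 - \left(-4 + x\right) = 2 - x$)
$M{\left(J,N \right)} = - 3 N + J N$ ($M{\left(J,N \right)} = J N - 3 N = - 3 N + J N$)
$I{\left(G \right)} = \left(2 - G\right) \left(8 - 3 G\right)$ ($I{\left(G \right)} = \left(- 3 \left(-3 + G\right) - 1\right) \left(2 - G\right) = \left(\left(9 - 3 G\right) - 1\right) \left(2 - G\right) = \left(8 - 3 G\right) \left(2 - G\right) = \left(2 - G\right) \left(8 - 3 G\right)$)
$I{\left(-895 \right)} - \left(-689 + 409 C\right) = \left(-8 + 3 \left(-895\right)\right) \left(-2 - 895\right) + \left(\left(-409\right) \left(-1056\right) + 689\right) = \left(-8 - 2685\right) \left(-897\right) + \left(431904 + 689\right) = \left(-2693\right) \left(-897\right) + 432593 = 2415621 + 432593 = 2848214$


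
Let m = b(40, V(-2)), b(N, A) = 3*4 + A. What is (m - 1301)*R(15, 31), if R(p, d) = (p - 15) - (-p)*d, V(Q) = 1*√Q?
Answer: -599385 + 465*I*√2 ≈ -5.9939e+5 + 657.61*I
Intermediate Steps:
V(Q) = √Q
b(N, A) = 12 + A
R(p, d) = -15 + p + d*p (R(p, d) = (-15 + p) - (-1)*d*p = (-15 + p) + d*p = -15 + p + d*p)
m = 12 + I*√2 (m = 12 + √(-2) = 12 + I*√2 ≈ 12.0 + 1.4142*I)
(m - 1301)*R(15, 31) = ((12 + I*√2) - 1301)*(-15 + 15 + 31*15) = (-1289 + I*√2)*(-15 + 15 + 465) = (-1289 + I*√2)*465 = -599385 + 465*I*√2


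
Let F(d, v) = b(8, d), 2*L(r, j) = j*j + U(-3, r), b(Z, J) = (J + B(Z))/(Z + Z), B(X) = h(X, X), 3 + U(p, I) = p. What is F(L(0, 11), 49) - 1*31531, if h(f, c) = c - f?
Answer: -1008877/32 ≈ -31527.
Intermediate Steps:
U(p, I) = -3 + p
B(X) = 0 (B(X) = X - X = 0)
b(Z, J) = J/(2*Z) (b(Z, J) = (J + 0)/(Z + Z) = J/((2*Z)) = J*(1/(2*Z)) = J/(2*Z))
L(r, j) = -3 + j²/2 (L(r, j) = (j*j + (-3 - 3))/2 = (j² - 6)/2 = (-6 + j²)/2 = -3 + j²/2)
F(d, v) = d/16 (F(d, v) = (½)*d/8 = (½)*d*(⅛) = d/16)
F(L(0, 11), 49) - 1*31531 = (-3 + (½)*11²)/16 - 1*31531 = (-3 + (½)*121)/16 - 31531 = (-3 + 121/2)/16 - 31531 = (1/16)*(115/2) - 31531 = 115/32 - 31531 = -1008877/32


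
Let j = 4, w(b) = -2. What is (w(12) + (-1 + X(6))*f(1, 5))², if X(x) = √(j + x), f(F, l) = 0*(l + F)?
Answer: 4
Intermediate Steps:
f(F, l) = 0 (f(F, l) = 0*(F + l) = 0)
X(x) = √(4 + x)
(w(12) + (-1 + X(6))*f(1, 5))² = (-2 + (-1 + √(4 + 6))*0)² = (-2 + (-1 + √10)*0)² = (-2 + 0)² = (-2)² = 4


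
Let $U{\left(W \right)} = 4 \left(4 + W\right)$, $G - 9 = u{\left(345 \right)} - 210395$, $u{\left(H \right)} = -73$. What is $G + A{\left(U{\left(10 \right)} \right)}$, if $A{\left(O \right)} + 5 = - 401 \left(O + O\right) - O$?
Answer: $-255432$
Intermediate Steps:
$G = -210459$ ($G = 9 - 210468 = -210459$)
$U{\left(W \right)} = 16 + 4 W$
$A{\left(O \right)} = -5 - 803 O$ ($A{\left(O \right)} = -5 - \left(O + 401 \left(O + O\right)\right) = -5 - \left(O + 401 \cdot 2 O\right) = -5 - 803 O$)
$G + A{\left(U{\left(10 \right)} \right)} = -210459 - \left(5 + 803 \left(16 + 4 \cdot 10\right)\right) = -210459 - \left(5 + 803 \left(16 + 40\right)\right) = -210459 - 44973 = -255432$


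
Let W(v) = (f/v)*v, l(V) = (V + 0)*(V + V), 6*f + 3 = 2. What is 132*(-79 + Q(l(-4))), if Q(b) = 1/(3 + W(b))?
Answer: -176484/17 ≈ -10381.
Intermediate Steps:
f = -⅙ (f = -½ + (⅙)*2 = -½ + ⅓ = -⅙ ≈ -0.16667)
l(V) = 2*V² (l(V) = V*(2*V) = 2*V²)
W(v) = -⅙ (W(v) = (-1/(6*v))*v = -⅙)
Q(b) = 6/17 (Q(b) = 1/(3 - ⅙) = 1/(17/6) = 6/17)
132*(-79 + Q(l(-4))) = 132*(-79 + 6/17) = 132*(-1337/17) = -176484/17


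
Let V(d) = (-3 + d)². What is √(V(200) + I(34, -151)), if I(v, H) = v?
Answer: √38843 ≈ 197.09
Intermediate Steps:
√(V(200) + I(34, -151)) = √((-3 + 200)² + 34) = √(197² + 34) = √(38809 + 34) = √38843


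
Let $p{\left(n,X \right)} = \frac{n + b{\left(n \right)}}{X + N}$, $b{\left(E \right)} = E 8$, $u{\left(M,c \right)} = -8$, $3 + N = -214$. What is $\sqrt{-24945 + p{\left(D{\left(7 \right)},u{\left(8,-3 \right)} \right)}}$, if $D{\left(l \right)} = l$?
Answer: $\frac{4 i \sqrt{38977}}{5} \approx 157.94 i$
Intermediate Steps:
$N = -217$ ($N = -3 - 214 = -217$)
$b{\left(E \right)} = 8 E$
$p{\left(n,X \right)} = \frac{9 n}{-217 + X}$ ($p{\left(n,X \right)} = \frac{n + 8 n}{X - 217} = \frac{9 n}{-217 + X}$)
$\sqrt{-24945 + p{\left(D{\left(7 \right)},u{\left(8,-3 \right)} \right)}} = \sqrt{-24945 + 9 \cdot 7 \frac{1}{-217 - 8}} = \sqrt{-24945 + 9 \cdot 7 \frac{1}{-225}} = \sqrt{-24945 + 9 \cdot 7 \left(- \frac{1}{225}\right)} = \sqrt{-24945 - \frac{7}{25}} = \sqrt{- \frac{623632}{25}} = \frac{4 i \sqrt{38977}}{5}$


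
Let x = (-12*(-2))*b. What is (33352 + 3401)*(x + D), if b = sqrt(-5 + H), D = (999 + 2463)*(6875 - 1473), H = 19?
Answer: 687344462172 + 882072*sqrt(14) ≈ 6.8735e+11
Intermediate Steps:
D = 18701724 (D = 3462*5402 = 18701724)
b = sqrt(14) (b = sqrt(-5 + 19) = sqrt(14) ≈ 3.7417)
x = 24*sqrt(14) (x = (-12*(-2))*sqrt(14) = 24*sqrt(14) ≈ 89.800)
(33352 + 3401)*(x + D) = (33352 + 3401)*(24*sqrt(14) + 18701724) = 36753*(18701724 + 24*sqrt(14)) = 687344462172 + 882072*sqrt(14)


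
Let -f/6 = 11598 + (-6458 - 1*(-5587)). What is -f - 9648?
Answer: 54714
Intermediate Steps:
f = -64362 (f = -6*(11598 + (-6458 - 1*(-5587))) = -6*(11598 + (-6458 + 5587)) = -6*(11598 - 871) = -6*10727 = -64362)
-f - 9648 = -1*(-64362) - 9648 = 64362 - 9648 = 54714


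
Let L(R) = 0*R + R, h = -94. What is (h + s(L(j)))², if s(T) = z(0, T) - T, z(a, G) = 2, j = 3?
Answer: 9025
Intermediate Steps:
L(R) = R (L(R) = 0 + R = R)
s(T) = 2 - T
(h + s(L(j)))² = (-94 + (2 - 1*3))² = (-94 + (2 - 3))² = (-94 - 1)² = (-95)² = 9025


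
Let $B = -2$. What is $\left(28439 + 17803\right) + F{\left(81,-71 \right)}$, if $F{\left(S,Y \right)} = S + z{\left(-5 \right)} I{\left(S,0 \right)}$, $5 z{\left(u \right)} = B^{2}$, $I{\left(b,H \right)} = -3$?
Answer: $\frac{231603}{5} \approx 46321.0$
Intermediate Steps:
$z{\left(u \right)} = \frac{4}{5}$ ($z{\left(u \right)} = \frac{\left(-2\right)^{2}}{5} = \frac{1}{5} \cdot 4 = \frac{4}{5}$)
$F{\left(S,Y \right)} = - \frac{12}{5} + S$ ($F{\left(S,Y \right)} = S + \frac{4}{5} \left(-3\right) = S - \frac{12}{5} = - \frac{12}{5} + S$)
$\left(28439 + 17803\right) + F{\left(81,-71 \right)} = \left(28439 + 17803\right) + \left(- \frac{12}{5} + 81\right) = 46242 + \frac{393}{5} = \frac{231603}{5}$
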